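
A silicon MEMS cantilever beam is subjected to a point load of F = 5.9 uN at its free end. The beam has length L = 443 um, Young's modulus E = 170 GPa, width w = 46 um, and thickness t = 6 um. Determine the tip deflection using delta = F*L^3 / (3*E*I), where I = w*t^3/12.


Step 1: Calculate the second moment of area.
I = w * t^3 / 12 = 46 * 6^3 / 12 = 828.0 um^4
Step 2: Convert E to consistent units (1 GPa = 1000 uN/um^2).
E = 170 GPa = 170000 uN/um^2
Step 3: Calculate tip deflection.
delta = F * L^3 / (3 * E * I)
delta = 5.9 * 443^3 / (3 * 170000 * 828.0)
delta = 1.2147 um


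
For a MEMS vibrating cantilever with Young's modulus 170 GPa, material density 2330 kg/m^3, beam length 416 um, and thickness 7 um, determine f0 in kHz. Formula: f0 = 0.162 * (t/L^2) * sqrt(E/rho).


Step 1: Convert units to SI.
t_SI = 7e-6 m, L_SI = 416e-6 m
Step 2: Calculate sqrt(E/rho).
sqrt(170e9 / 2330) = 8541.74 m/s
Step 3: Compute f0.
f0 = 0.162 * 7e-6 / (416e-6)^2 * 8541.74 = 55972.2 Hz = 55.97 kHz


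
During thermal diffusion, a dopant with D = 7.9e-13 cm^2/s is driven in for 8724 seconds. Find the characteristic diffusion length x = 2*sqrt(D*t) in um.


Step 1: Compute D*t = 7.9e-13 * 8724 = 6.89196e-09 cm^2
Step 2: sqrt(D*t) = 8.3018e-05 cm
Step 3: x = 2 * 8.3018e-05 cm = 1.66036e-04 cm
Step 4: Convert to um (1 cm = 1e4 um): x = 1.66 um


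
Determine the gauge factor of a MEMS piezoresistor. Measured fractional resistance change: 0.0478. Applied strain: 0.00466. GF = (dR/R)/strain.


Step 1: Identify values.
dR/R = 0.0478, strain = 0.00466
Step 2: GF = (dR/R) / strain = 0.0478 / 0.00466
GF = 10.3


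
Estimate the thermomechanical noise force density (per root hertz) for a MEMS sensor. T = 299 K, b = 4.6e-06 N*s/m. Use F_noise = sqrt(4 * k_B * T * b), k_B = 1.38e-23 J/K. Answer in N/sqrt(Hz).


Step 1: Compute 4 * k_B * T * b
= 4 * 1.38e-23 * 299 * 4.6e-06
= 7.5922e-26 N^2/Hz
Step 2: F_noise = sqrt(7.5922e-26)
F_noise = 2.76e-13 N/sqrt(Hz)


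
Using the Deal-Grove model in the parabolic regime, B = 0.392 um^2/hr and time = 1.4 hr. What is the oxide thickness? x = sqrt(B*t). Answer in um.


Step 1: Compute B*t = 0.392 * 1.4 = 0.5488
Step 2: x = sqrt(0.5488)
x = 0.741 um


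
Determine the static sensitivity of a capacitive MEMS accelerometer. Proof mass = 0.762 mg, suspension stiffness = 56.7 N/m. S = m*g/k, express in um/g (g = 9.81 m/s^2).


Step 1: Convert mass: m = 0.762 mg = 7.62e-07 kg
Step 2: S = m * g / k = 7.62e-07 * 9.81 / 56.7
Step 3: S = 1.32e-07 m/g
Step 4: Convert to um/g: S = 0.132 um/g


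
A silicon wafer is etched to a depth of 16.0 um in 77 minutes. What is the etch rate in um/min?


Step 1: Etch rate = depth / time
Step 2: rate = 16.0 / 77
rate = 0.208 um/min


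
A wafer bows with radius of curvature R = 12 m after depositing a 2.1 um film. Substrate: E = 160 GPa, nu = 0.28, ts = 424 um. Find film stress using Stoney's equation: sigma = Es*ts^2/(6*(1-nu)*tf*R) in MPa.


Step 1: Compute numerator: Es * ts^2 = 160 * 424^2 = 28764160 (GPa*um^2)
Step 2: Compute denominator (R in um): 6*(1-nu)*tf*R = 6*0.72*2.1*12e6 = 108864000.0 (um^2)
Step 3: sigma (GPa) = 28764160 / 108864000.0 = 2.64221e-01 GPa
Step 4: Convert to MPa (x1000): sigma = 264.2 MPa


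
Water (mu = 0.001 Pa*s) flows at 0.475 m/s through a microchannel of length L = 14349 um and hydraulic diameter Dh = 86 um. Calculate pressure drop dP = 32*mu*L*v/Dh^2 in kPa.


Step 1: Convert to SI: L = 14349e-6 m, Dh = 86e-6 m
Step 2: dP = 32 * 0.001 * 14349e-6 * 0.475 / (86e-6)^2
Step 3: dP = 29489.56 Pa
Step 4: Convert to kPa: dP = 29.49 kPa


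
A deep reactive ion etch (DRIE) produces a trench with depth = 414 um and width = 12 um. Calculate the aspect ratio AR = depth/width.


Step 1: AR = depth / width
Step 2: AR = 414 / 12
AR = 34.5


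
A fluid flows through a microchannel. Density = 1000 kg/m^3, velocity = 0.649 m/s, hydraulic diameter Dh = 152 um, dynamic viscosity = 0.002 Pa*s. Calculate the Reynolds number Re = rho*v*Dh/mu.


Step 1: Convert Dh to meters: Dh = 152e-6 m
Step 2: Re = rho * v * Dh / mu
Re = 1000 * 0.649 * 152e-6 / 0.002
Re = 49.324


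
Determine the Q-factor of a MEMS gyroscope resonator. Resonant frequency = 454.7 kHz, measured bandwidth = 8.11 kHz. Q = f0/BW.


Step 1: Q = f0 / bandwidth
Step 2: Q = 454.7 / 8.11
Q = 56.1


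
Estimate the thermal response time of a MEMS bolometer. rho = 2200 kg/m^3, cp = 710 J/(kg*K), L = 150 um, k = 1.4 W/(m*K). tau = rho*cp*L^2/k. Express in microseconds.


Step 1: Convert L to m: L = 150e-6 m
Step 2: L^2 = (150e-6)^2 = 2.25e-08 m^2
Step 3: tau = 2200 * 710 * 2.25e-08 / 1.4 = 2.510357143e-02 s
Step 4: Convert to microseconds (multiply by 1e6).
tau = 25103.571 us


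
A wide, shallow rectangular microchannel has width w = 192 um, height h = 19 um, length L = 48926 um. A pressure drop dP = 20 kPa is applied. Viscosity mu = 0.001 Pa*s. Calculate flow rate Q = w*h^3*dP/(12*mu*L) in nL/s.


Step 1: Convert all dimensions to SI (meters).
w = 192e-6 m, h = 19e-6 m, L = 48926e-6 m, dP = 20e3 Pa
Step 2: Q = w * h^3 * dP / (12 * mu * L)
Q = 192e-6 * (19e-6)^3 * 20e3 / (12 * 0.001 * 48926e-6) = 4.486122e-11 m^3/s
Step 3: Convert Q from m^3/s to nL/s (1 m^3 = 1e12 nL, so multiply by 1e12).
Q = 44.861 nL/s


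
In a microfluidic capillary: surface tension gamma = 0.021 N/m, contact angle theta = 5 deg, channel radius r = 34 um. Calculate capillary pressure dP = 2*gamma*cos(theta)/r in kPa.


Step 1: cos(5 deg) = 0.9962
Step 2: Convert r to m: r = 34e-6 m
Step 3: dP = 2 * 0.021 * 0.9962 / 34e-6 = 1230.6 Pa
Step 4: Convert Pa to kPa (divide by 1000).
dP = 1.23 kPa


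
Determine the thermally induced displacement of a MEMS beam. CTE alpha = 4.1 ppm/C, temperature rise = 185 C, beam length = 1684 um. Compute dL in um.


Step 1: Convert CTE: alpha = 4.1 ppm/C = 4.1e-6 /C
Step 2: dL = 4.1e-6 * 185 * 1684
dL = 1.2773 um


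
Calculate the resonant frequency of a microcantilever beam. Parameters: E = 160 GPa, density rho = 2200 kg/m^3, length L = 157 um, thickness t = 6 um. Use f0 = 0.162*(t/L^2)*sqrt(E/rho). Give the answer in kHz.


Step 1: Convert units to SI.
t_SI = 6e-6 m, L_SI = 157e-6 m
Step 2: Calculate sqrt(E/rho).
sqrt(160e9 / 2200) = 8528.03 m/s
Step 3: Compute f0.
f0 = 0.162 * 6e-6 / (157e-6)^2 * 8528.03 = 336291.3 Hz = 336.29 kHz


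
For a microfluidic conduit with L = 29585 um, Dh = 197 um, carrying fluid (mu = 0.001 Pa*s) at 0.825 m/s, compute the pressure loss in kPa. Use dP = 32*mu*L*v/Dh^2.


Step 1: Convert to SI: L = 29585e-6 m, Dh = 197e-6 m
Step 2: dP = 32 * 0.001 * 29585e-6 * 0.825 / (197e-6)^2
Step 3: dP = 20125.33 Pa
Step 4: Convert to kPa: dP = 20.13 kPa


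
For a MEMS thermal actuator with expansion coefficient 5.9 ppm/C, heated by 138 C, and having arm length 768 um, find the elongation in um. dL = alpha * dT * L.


Step 1: Convert CTE: alpha = 5.9 ppm/C = 5.9e-6 /C
Step 2: dL = 5.9e-6 * 138 * 768
dL = 0.6253 um


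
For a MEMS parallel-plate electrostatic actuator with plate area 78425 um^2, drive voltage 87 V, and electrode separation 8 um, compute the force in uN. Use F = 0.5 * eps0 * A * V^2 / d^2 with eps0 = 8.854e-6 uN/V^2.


Step 1: Identify parameters.
eps0 = 8.854e-6 uN/V^2, A = 78425 um^2, V = 87 V, d = 8 um
Step 2: Compute V^2 = 87^2 = 7569
Step 3: Compute d^2 = 8^2 = 64
Step 4: F = 0.5 * 8.854e-6 * 78425 * 7569 / 64
F = 41.06 uN


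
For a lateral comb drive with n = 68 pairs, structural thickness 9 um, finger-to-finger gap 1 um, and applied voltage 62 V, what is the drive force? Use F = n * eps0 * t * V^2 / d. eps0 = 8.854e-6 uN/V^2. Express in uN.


Step 1: Parameters: n=68, eps0=8.854e-6 uN/V^2, t=9 um, V=62 V, d=1 um
Step 2: V^2 = 3844
Step 3: F = 68 * 8.854e-6 * 9 * 3844 / 1
F = 20.829 uN


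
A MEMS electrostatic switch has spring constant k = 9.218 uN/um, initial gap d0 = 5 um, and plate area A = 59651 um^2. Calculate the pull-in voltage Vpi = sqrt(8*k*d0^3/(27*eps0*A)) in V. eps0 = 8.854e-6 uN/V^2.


Step 1: Compute numerator: 8 * k * d0^3 = 8 * 9.218 * 5^3 = 9218.0
Step 2: Compute denominator: 27 * eps0 * A = 27 * 8.854e-6 * 59651 = 14.260049
Step 3: Vpi = sqrt(9218.0 / 14.260049)
Vpi = 25.42 V


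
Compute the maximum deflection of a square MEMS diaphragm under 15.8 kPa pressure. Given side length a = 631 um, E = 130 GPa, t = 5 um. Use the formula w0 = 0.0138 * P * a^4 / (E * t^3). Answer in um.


Step 1: Convert pressure to compatible units (E is in GPa, so P in GPa).
P = 15.8 kPa = 15.8e-6 GPa
Step 2: Compute numerator: 0.0138 * P * a^4.
a^4 = 631^4 = 158532181921
numerator = 0.0138 * 15.8e-6 * 158532181921 = 3.456636e+04
Step 3: Compute denominator: E * t^3 = 130 * 5^3 = 16250
Step 4: w0 = numerator / denominator = 3.456636e+04 / 16250 = 2.1272 um


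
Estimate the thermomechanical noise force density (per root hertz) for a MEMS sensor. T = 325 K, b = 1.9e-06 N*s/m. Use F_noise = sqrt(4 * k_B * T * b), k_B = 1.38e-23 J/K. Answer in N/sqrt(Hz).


Step 1: Compute 4 * k_B * T * b
= 4 * 1.38e-23 * 325 * 1.9e-06
= 3.4086e-26 N^2/Hz
Step 2: F_noise = sqrt(3.4086e-26)
F_noise = 1.85e-13 N/sqrt(Hz)


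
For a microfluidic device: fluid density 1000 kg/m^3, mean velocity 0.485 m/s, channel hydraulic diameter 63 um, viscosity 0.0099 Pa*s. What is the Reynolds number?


Step 1: Convert Dh to meters: Dh = 63e-6 m
Step 2: Re = rho * v * Dh / mu
Re = 1000 * 0.485 * 63e-6 / 0.0099
Re = 3.086


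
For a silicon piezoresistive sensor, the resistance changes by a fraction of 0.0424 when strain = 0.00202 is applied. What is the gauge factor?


Step 1: Identify values.
dR/R = 0.0424, strain = 0.00202
Step 2: GF = (dR/R) / strain = 0.0424 / 0.00202
GF = 21.0


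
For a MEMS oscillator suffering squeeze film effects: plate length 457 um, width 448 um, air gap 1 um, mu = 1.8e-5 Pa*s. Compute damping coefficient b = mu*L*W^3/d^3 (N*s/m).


Step 1: Convert to SI.
L = 457e-6 m, W = 448e-6 m, d = 1e-6 m
Step 2: W^3 = (448e-6)^3 = 8.99e-11 m^3
Step 3: d^3 = (1e-6)^3 = 1.00e-18 m^3
Step 4: b = 1.8e-5 * 457e-6 * 8.99e-11 / 1.00e-18
b = 7.40e-01 N*s/m


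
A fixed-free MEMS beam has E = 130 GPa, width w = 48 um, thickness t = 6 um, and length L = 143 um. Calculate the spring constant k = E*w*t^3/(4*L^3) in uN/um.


Step 1: Convert E to consistent units (1 GPa = 1000 uN/um^2).
E = 130 GPa = 130000 uN/um^2
Step 2: Compute t^3 = 6^3 = 216
Step 3: Compute L^3 = 143^3 = 2924207
Step 4: k = 130000 * 48 * 216 / (4 * 2924207)
k = 115.2312 uN/um


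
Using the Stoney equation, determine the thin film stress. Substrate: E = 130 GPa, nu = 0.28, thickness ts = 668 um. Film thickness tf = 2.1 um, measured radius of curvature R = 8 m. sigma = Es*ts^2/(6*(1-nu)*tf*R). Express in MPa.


Step 1: Compute numerator: Es * ts^2 = 130 * 668^2 = 58009120 (GPa*um^2)
Step 2: Compute denominator (R in um): 6*(1-nu)*tf*R = 6*0.72*2.1*8e6 = 72576000.0 (um^2)
Step 3: sigma (GPa) = 58009120 / 72576000.0 = 7.99288e-01 GPa
Step 4: Convert to MPa (x1000): sigma = 799.3 MPa


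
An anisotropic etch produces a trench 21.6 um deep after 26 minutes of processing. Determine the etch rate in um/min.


Step 1: Etch rate = depth / time
Step 2: rate = 21.6 / 26
rate = 0.831 um/min


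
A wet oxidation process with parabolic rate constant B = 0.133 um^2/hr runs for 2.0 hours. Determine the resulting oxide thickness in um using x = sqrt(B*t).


Step 1: Compute B*t = 0.133 * 2.0 = 0.266
Step 2: x = sqrt(0.266)
x = 0.516 um


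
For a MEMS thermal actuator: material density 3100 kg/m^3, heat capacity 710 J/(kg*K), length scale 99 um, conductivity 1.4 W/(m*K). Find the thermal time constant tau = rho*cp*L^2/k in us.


Step 1: Convert L to m: L = 99e-6 m
Step 2: L^2 = (99e-6)^2 = 9.801e-09 m^2
Step 3: tau = 3100 * 710 * 9.801e-09 / 1.4 = 1.540857214e-02 s
Step 4: Convert to microseconds (multiply by 1e6).
tau = 15408.572 us


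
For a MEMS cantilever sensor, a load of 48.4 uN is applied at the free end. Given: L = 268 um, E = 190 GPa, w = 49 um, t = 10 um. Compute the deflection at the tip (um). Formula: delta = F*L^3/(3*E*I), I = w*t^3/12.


Step 1: Calculate the second moment of area.
I = w * t^3 / 12 = 49 * 10^3 / 12 = 4083.3333 um^4
Step 2: Convert E to consistent units (1 GPa = 1000 uN/um^2).
E = 190 GPa = 190000 uN/um^2
Step 3: Calculate tip deflection.
delta = F * L^3 / (3 * E * I)
delta = 48.4 * 268^3 / (3 * 190000 * 4083.3333)
delta = 0.4003 um


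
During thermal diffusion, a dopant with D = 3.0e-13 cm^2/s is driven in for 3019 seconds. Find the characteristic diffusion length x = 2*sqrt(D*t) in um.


Step 1: Compute D*t = 3.0e-13 * 3019 = 9.057e-10 cm^2
Step 2: sqrt(D*t) = 3.0095e-05 cm
Step 3: x = 2 * 3.0095e-05 cm = 6.019e-05 cm
Step 4: Convert to um (1 cm = 1e4 um): x = 0.602 um


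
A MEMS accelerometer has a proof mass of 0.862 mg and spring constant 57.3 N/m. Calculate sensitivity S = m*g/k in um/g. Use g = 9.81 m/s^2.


Step 1: Convert mass: m = 0.862 mg = 8.62e-07 kg
Step 2: S = m * g / k = 8.62e-07 * 9.81 / 57.3
Step 3: S = 1.48e-07 m/g
Step 4: Convert to um/g: S = 0.148 um/g


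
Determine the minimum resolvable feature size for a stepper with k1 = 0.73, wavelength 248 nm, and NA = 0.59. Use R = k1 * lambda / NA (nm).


Step 1: Identify values: k1 = 0.73, lambda = 248 nm, NA = 0.59
Step 2: R = k1 * lambda / NA
R = 0.73 * 248 / 0.59
R = 306.8 nm


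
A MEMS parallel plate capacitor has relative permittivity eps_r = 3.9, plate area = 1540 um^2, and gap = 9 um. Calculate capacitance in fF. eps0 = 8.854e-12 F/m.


Step 1: Convert area to m^2: A = 1540e-12 m^2
Step 2: Convert gap to m: d = 9e-6 m
Step 3: C = eps0 * eps_r * A / d
C = 8.854e-12 * 3.9 * 1540e-12 / 9e-6
Step 4: Convert to fF (multiply by 1e15).
C = 5.91 fF


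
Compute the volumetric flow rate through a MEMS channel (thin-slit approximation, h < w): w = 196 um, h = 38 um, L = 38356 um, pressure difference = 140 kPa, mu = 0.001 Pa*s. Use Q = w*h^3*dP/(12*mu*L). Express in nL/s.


Step 1: Convert all dimensions to SI (meters).
w = 196e-6 m, h = 38e-6 m, L = 38356e-6 m, dP = 140e3 Pa
Step 2: Q = w * h^3 * dP / (12 * mu * L)
Q = 196e-6 * (38e-6)^3 * 140e3 / (12 * 0.001 * 38356e-6) = 3.2713e-09 m^3/s
Step 3: Convert Q from m^3/s to nL/s (1 m^3 = 1e12 nL, so multiply by 1e12).
Q = 3271.3 nL/s


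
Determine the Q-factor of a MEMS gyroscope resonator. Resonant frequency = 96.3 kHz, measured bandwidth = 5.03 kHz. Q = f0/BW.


Step 1: Q = f0 / bandwidth
Step 2: Q = 96.3 / 5.03
Q = 19.1


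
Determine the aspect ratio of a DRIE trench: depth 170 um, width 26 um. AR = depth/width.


Step 1: AR = depth / width
Step 2: AR = 170 / 26
AR = 6.5


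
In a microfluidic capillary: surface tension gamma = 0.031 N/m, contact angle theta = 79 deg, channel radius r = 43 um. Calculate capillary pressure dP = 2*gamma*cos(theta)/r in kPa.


Step 1: cos(79 deg) = 0.1908
Step 2: Convert r to m: r = 43e-6 m
Step 3: dP = 2 * 0.031 * 0.1908 / 43e-6 = 275.1 Pa
Step 4: Convert Pa to kPa (divide by 1000).
dP = 0.28 kPa


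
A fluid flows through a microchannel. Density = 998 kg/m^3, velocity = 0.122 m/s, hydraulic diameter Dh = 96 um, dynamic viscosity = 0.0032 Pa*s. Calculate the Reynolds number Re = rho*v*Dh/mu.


Step 1: Convert Dh to meters: Dh = 96e-6 m
Step 2: Re = rho * v * Dh / mu
Re = 998 * 0.122 * 96e-6 / 0.0032
Re = 3.653


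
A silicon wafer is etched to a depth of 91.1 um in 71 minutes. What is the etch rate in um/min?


Step 1: Etch rate = depth / time
Step 2: rate = 91.1 / 71
rate = 1.283 um/min


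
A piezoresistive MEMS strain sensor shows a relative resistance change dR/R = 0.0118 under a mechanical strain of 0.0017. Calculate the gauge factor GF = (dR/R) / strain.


Step 1: Identify values.
dR/R = 0.0118, strain = 0.0017
Step 2: GF = (dR/R) / strain = 0.0118 / 0.0017
GF = 6.9


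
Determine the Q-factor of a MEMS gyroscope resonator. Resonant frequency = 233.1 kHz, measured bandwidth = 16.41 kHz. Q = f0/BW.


Step 1: Q = f0 / bandwidth
Step 2: Q = 233.1 / 16.41
Q = 14.2


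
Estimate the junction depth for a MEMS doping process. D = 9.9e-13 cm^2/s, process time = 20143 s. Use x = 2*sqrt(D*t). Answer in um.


Step 1: Compute D*t = 9.9e-13 * 20143 = 1.994157e-08 cm^2
Step 2: sqrt(D*t) = 1.41215e-04 cm
Step 3: x = 2 * 1.41215e-04 cm = 2.8243e-04 cm
Step 4: Convert to um (1 cm = 1e4 um): x = 2.824 um


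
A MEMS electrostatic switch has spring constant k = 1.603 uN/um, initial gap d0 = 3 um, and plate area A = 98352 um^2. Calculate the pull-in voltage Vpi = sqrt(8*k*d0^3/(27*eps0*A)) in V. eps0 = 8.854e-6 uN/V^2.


Step 1: Compute numerator: 8 * k * d0^3 = 8 * 1.603 * 3^3 = 346.248
Step 2: Compute denominator: 27 * eps0 * A = 27 * 8.854e-6 * 98352 = 23.511832
Step 3: Vpi = sqrt(346.248 / 23.511832)
Vpi = 3.84 V


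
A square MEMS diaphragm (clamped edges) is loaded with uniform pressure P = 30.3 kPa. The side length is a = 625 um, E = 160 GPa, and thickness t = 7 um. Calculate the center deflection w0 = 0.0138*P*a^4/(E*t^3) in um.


Step 1: Convert pressure to compatible units (E is in GPa, so P in GPa).
P = 30.3 kPa = 30.3e-6 GPa
Step 2: Compute numerator: 0.0138 * P * a^4.
a^4 = 625^4 = 152587890625
numerator = 0.0138 * 30.3e-6 * 152587890625 = 6.38031e+04
Step 3: Compute denominator: E * t^3 = 160 * 7^3 = 54880
Step 4: w0 = numerator / denominator = 6.38031e+04 / 54880 = 1.1626 um


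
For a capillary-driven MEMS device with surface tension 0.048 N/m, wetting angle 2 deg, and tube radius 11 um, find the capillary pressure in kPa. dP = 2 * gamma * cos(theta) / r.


Step 1: cos(2 deg) = 0.9994
Step 2: Convert r to m: r = 11e-6 m
Step 3: dP = 2 * 0.048 * 0.9994 / 11e-6 = 8722.0 Pa
Step 4: Convert Pa to kPa (divide by 1000).
dP = 8.72 kPa


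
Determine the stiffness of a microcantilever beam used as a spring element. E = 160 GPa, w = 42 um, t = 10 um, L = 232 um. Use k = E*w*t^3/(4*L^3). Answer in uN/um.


Step 1: Convert E to consistent units (1 GPa = 1000 uN/um^2).
E = 160 GPa = 160000 uN/um^2
Step 2: Compute t^3 = 10^3 = 1000
Step 3: Compute L^3 = 232^3 = 12487168
Step 4: k = 160000 * 42 * 1000 / (4 * 12487168)
k = 134.5381 uN/um


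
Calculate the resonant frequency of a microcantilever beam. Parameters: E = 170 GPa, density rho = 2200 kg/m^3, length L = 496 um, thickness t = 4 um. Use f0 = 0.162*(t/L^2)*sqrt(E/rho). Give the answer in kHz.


Step 1: Convert units to SI.
t_SI = 4e-6 m, L_SI = 496e-6 m
Step 2: Calculate sqrt(E/rho).
sqrt(170e9 / 2200) = 8790.49 m/s
Step 3: Compute f0.
f0 = 0.162 * 4e-6 / (496e-6)^2 * 8790.49 = 23153.9 Hz = 23.15 kHz


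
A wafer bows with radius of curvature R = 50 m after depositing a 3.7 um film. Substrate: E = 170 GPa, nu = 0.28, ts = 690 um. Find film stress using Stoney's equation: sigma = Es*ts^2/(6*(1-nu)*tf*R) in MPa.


Step 1: Compute numerator: Es * ts^2 = 170 * 690^2 = 80937000 (GPa*um^2)
Step 2: Compute denominator (R in um): 6*(1-nu)*tf*R = 6*0.72*3.7*50e6 = 799200000.0 (um^2)
Step 3: sigma (GPa) = 80937000 / 799200000.0 = 1.01273e-01 GPa
Step 4: Convert to MPa (x1000): sigma = 101.3 MPa


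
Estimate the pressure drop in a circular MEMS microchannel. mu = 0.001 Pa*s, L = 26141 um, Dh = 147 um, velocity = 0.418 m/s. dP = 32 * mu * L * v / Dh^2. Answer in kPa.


Step 1: Convert to SI: L = 26141e-6 m, Dh = 147e-6 m
Step 2: dP = 32 * 0.001 * 26141e-6 * 0.418 / (147e-6)^2
Step 3: dP = 16181.31 Pa
Step 4: Convert to kPa: dP = 16.18 kPa


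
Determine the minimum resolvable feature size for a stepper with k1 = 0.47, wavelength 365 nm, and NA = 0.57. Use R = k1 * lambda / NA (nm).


Step 1: Identify values: k1 = 0.47, lambda = 365 nm, NA = 0.57
Step 2: R = k1 * lambda / NA
R = 0.47 * 365 / 0.57
R = 301.0 nm


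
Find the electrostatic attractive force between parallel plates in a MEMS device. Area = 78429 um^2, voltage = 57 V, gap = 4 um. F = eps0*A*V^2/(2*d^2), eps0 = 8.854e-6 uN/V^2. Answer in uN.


Step 1: Identify parameters.
eps0 = 8.854e-6 uN/V^2, A = 78429 um^2, V = 57 V, d = 4 um
Step 2: Compute V^2 = 57^2 = 3249
Step 3: Compute d^2 = 4^2 = 16
Step 4: F = 0.5 * 8.854e-6 * 78429 * 3249 / 16
F = 70.504 uN


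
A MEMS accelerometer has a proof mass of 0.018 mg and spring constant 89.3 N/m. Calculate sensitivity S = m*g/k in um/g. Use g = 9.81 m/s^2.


Step 1: Convert mass: m = 0.018 mg = 1.80e-08 kg
Step 2: S = m * g / k = 1.80e-08 * 9.81 / 89.3
Step 3: S = 1.98e-09 m/g
Step 4: Convert to um/g: S = 0.002 um/g


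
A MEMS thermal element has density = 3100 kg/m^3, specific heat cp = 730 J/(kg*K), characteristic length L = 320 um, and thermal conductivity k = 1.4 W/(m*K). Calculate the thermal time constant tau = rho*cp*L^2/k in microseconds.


Step 1: Convert L to m: L = 320e-6 m
Step 2: L^2 = (320e-6)^2 = 1.024e-07 m^2
Step 3: tau = 3100 * 730 * 1.024e-07 / 1.4 = 1.6552228571e-01 s
Step 4: Convert to microseconds (multiply by 1e6).
tau = 165522.286 us


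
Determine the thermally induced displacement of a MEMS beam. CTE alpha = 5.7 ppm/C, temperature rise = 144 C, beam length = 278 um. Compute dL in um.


Step 1: Convert CTE: alpha = 5.7 ppm/C = 5.7e-6 /C
Step 2: dL = 5.7e-6 * 144 * 278
dL = 0.2282 um


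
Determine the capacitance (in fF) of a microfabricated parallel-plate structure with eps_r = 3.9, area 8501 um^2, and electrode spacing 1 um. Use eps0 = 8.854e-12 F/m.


Step 1: Convert area to m^2: A = 8501e-12 m^2
Step 2: Convert gap to m: d = 1e-6 m
Step 3: C = eps0 * eps_r * A / d
C = 8.854e-12 * 3.9 * 8501e-12 / 1e-6
Step 4: Convert to fF (multiply by 1e15).
C = 293.54 fF


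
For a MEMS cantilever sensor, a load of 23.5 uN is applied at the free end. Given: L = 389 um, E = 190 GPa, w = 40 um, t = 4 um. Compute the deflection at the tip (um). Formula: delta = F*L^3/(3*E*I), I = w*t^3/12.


Step 1: Calculate the second moment of area.
I = w * t^3 / 12 = 40 * 4^3 / 12 = 213.3333 um^4
Step 2: Convert E to consistent units (1 GPa = 1000 uN/um^2).
E = 190 GPa = 190000 uN/um^2
Step 3: Calculate tip deflection.
delta = F * L^3 / (3 * E * I)
delta = 23.5 * 389^3 / (3 * 190000 * 213.3333)
delta = 11.3758 um


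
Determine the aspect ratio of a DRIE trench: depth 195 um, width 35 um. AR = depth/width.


Step 1: AR = depth / width
Step 2: AR = 195 / 35
AR = 5.6


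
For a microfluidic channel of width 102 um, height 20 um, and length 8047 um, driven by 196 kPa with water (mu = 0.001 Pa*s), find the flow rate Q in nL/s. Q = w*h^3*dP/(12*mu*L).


Step 1: Convert all dimensions to SI (meters).
w = 102e-6 m, h = 20e-6 m, L = 8047e-6 m, dP = 196e3 Pa
Step 2: Q = w * h^3 * dP / (12 * mu * L)
Q = 102e-6 * (20e-6)^3 * 196e3 / (12 * 0.001 * 8047e-6) = 1.65626942e-09 m^3/s
Step 3: Convert Q from m^3/s to nL/s (1 m^3 = 1e12 nL, so multiply by 1e12).
Q = 1656.269 nL/s


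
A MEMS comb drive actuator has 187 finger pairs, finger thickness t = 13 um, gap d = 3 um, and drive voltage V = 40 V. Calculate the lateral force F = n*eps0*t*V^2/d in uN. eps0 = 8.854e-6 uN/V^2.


Step 1: Parameters: n=187, eps0=8.854e-6 uN/V^2, t=13 um, V=40 V, d=3 um
Step 2: V^2 = 1600
Step 3: F = 187 * 8.854e-6 * 13 * 1600 / 3
F = 11.48 uN


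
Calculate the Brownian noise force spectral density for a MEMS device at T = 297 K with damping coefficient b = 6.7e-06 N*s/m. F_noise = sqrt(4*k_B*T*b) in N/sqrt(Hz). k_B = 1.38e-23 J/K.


Step 1: Compute 4 * k_B * T * b
= 4 * 1.38e-23 * 297 * 6.7e-06
= 1.0984e-25 N^2/Hz
Step 2: F_noise = sqrt(1.0984e-25)
F_noise = 3.31e-13 N/sqrt(Hz)


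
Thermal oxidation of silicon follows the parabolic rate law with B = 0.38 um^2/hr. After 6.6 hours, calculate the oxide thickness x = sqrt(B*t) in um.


Step 1: Compute B*t = 0.38 * 6.6 = 2.508
Step 2: x = sqrt(2.508)
x = 1.584 um


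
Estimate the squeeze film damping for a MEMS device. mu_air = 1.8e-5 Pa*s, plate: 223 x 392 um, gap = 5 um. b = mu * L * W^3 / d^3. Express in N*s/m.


Step 1: Convert to SI.
L = 223e-6 m, W = 392e-6 m, d = 5e-6 m
Step 2: W^3 = (392e-6)^3 = 6.02e-11 m^3
Step 3: d^3 = (5e-6)^3 = 1.25e-16 m^3
Step 4: b = 1.8e-5 * 223e-6 * 6.02e-11 / 1.25e-16
b = 1.93e-03 N*s/m


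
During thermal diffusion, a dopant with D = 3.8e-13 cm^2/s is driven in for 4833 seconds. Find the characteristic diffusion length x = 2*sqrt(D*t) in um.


Step 1: Compute D*t = 3.8e-13 * 4833 = 1.83654e-09 cm^2
Step 2: sqrt(D*t) = 4.2855e-05 cm
Step 3: x = 2 * 4.2855e-05 cm = 8.571e-05 cm
Step 4: Convert to um (1 cm = 1e4 um): x = 0.857 um


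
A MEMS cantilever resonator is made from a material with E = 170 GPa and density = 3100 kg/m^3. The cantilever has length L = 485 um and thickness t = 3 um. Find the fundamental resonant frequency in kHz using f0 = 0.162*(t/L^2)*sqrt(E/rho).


Step 1: Convert units to SI.
t_SI = 3e-6 m, L_SI = 485e-6 m
Step 2: Calculate sqrt(E/rho).
sqrt(170e9 / 3100) = 7405.32 m/s
Step 3: Compute f0.
f0 = 0.162 * 3e-6 / (485e-6)^2 * 7405.32 = 15300.2 Hz = 15.3 kHz


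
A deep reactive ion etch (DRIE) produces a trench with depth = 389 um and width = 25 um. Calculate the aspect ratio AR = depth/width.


Step 1: AR = depth / width
Step 2: AR = 389 / 25
AR = 15.6


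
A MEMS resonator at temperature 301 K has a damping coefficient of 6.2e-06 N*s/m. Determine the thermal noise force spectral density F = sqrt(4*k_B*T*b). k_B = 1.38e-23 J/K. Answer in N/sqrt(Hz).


Step 1: Compute 4 * k_B * T * b
= 4 * 1.38e-23 * 301 * 6.2e-06
= 1.0301e-25 N^2/Hz
Step 2: F_noise = sqrt(1.0301e-25)
F_noise = 3.21e-13 N/sqrt(Hz)


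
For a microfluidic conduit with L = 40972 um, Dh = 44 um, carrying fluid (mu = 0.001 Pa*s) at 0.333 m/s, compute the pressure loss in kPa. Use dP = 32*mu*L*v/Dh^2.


Step 1: Convert to SI: L = 40972e-6 m, Dh = 44e-6 m
Step 2: dP = 32 * 0.001 * 40972e-6 * 0.333 / (44e-6)^2
Step 3: dP = 225515.31 Pa
Step 4: Convert to kPa: dP = 225.52 kPa


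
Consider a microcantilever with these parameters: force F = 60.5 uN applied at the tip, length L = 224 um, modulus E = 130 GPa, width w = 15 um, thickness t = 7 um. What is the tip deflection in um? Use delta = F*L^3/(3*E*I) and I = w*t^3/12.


Step 1: Calculate the second moment of area.
I = w * t^3 / 12 = 15 * 7^3 / 12 = 428.75 um^4
Step 2: Convert E to consistent units (1 GPa = 1000 uN/um^2).
E = 130 GPa = 130000 uN/um^2
Step 3: Calculate tip deflection.
delta = F * L^3 / (3 * E * I)
delta = 60.5 * 224^3 / (3 * 130000 * 428.75)
delta = 4.0666 um


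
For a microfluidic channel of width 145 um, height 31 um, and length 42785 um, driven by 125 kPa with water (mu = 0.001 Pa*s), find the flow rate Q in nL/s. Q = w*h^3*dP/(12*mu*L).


Step 1: Convert all dimensions to SI (meters).
w = 145e-6 m, h = 31e-6 m, L = 42785e-6 m, dP = 125e3 Pa
Step 2: Q = w * h^3 * dP / (12 * mu * L)
Q = 145e-6 * (31e-6)^3 * 125e3 / (12 * 0.001 * 42785e-6) = 1.05169622e-09 m^3/s
Step 3: Convert Q from m^3/s to nL/s (1 m^3 = 1e12 nL, so multiply by 1e12).
Q = 1051.696 nL/s


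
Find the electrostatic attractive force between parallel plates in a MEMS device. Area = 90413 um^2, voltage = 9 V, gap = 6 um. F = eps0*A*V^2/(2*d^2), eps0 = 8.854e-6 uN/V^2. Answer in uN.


Step 1: Identify parameters.
eps0 = 8.854e-6 uN/V^2, A = 90413 um^2, V = 9 V, d = 6 um
Step 2: Compute V^2 = 9^2 = 81
Step 3: Compute d^2 = 6^2 = 36
Step 4: F = 0.5 * 8.854e-6 * 90413 * 81 / 36
F = 0.901 uN


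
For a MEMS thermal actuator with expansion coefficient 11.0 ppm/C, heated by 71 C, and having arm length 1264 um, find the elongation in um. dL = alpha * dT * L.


Step 1: Convert CTE: alpha = 11.0 ppm/C = 11.0e-6 /C
Step 2: dL = 11.0e-6 * 71 * 1264
dL = 0.9872 um


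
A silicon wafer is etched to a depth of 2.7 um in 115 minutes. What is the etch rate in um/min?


Step 1: Etch rate = depth / time
Step 2: rate = 2.7 / 115
rate = 0.023 um/min


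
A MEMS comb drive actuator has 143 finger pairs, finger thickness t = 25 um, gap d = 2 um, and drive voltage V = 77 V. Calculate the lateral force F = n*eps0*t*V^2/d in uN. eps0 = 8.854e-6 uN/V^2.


Step 1: Parameters: n=143, eps0=8.854e-6 uN/V^2, t=25 um, V=77 V, d=2 um
Step 2: V^2 = 5929
Step 3: F = 143 * 8.854e-6 * 25 * 5929 / 2
F = 93.835 uN


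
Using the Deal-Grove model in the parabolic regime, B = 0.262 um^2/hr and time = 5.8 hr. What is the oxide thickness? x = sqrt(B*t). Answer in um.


Step 1: Compute B*t = 0.262 * 5.8 = 1.5196
Step 2: x = sqrt(1.5196)
x = 1.233 um


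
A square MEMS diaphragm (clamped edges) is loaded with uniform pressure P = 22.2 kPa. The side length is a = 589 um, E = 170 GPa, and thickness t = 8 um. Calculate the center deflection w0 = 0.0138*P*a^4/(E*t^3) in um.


Step 1: Convert pressure to compatible units (E is in GPa, so P in GPa).
P = 22.2 kPa = 22.2e-6 GPa
Step 2: Compute numerator: 0.0138 * P * a^4.
a^4 = 589^4 = 120354180241
numerator = 0.0138 * 22.2e-6 * 120354180241 = 3.68717e+04
Step 3: Compute denominator: E * t^3 = 170 * 8^3 = 87040
Step 4: w0 = numerator / denominator = 3.68717e+04 / 87040 = 0.4236 um


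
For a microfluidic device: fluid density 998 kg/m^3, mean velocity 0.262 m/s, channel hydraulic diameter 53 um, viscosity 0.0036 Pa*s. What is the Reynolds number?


Step 1: Convert Dh to meters: Dh = 53e-6 m
Step 2: Re = rho * v * Dh / mu
Re = 998 * 0.262 * 53e-6 / 0.0036
Re = 3.85


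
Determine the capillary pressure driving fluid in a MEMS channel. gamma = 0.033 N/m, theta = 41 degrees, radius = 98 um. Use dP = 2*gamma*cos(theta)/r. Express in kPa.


Step 1: cos(41 deg) = 0.7547
Step 2: Convert r to m: r = 98e-6 m
Step 3: dP = 2 * 0.033 * 0.7547 / 98e-6 = 508.3 Pa
Step 4: Convert Pa to kPa (divide by 1000).
dP = 0.51 kPa


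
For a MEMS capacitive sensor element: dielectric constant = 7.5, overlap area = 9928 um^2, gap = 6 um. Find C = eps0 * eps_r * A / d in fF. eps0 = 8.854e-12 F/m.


Step 1: Convert area to m^2: A = 9928e-12 m^2
Step 2: Convert gap to m: d = 6e-6 m
Step 3: C = eps0 * eps_r * A / d
C = 8.854e-12 * 7.5 * 9928e-12 / 6e-6
Step 4: Convert to fF (multiply by 1e15).
C = 109.88 fF


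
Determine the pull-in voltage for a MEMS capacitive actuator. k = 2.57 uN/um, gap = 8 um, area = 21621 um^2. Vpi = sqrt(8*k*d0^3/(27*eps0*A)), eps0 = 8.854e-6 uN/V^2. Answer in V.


Step 1: Compute numerator: 8 * k * d0^3 = 8 * 2.57 * 8^3 = 10526.72
Step 2: Compute denominator: 27 * eps0 * A = 27 * 8.854e-6 * 21621 = 5.168673
Step 3: Vpi = sqrt(10526.72 / 5.168673)
Vpi = 45.13 V


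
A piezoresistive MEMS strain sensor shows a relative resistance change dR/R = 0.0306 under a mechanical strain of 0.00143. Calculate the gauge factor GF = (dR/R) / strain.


Step 1: Identify values.
dR/R = 0.0306, strain = 0.00143
Step 2: GF = (dR/R) / strain = 0.0306 / 0.00143
GF = 21.4


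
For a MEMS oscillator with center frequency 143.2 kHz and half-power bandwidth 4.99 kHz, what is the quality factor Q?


Step 1: Q = f0 / bandwidth
Step 2: Q = 143.2 / 4.99
Q = 28.7


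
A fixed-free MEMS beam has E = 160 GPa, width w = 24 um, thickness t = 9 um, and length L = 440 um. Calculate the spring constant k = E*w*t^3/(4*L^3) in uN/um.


Step 1: Convert E to consistent units (1 GPa = 1000 uN/um^2).
E = 160 GPa = 160000 uN/um^2
Step 2: Compute t^3 = 9^3 = 729
Step 3: Compute L^3 = 440^3 = 85184000
Step 4: k = 160000 * 24 * 729 / (4 * 85184000)
k = 8.2156 uN/um


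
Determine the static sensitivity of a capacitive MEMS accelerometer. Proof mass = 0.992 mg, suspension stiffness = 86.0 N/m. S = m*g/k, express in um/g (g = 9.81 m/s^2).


Step 1: Convert mass: m = 0.992 mg = 9.92e-07 kg
Step 2: S = m * g / k = 9.92e-07 * 9.81 / 86.0
Step 3: S = 1.13e-07 m/g
Step 4: Convert to um/g: S = 0.113 um/g


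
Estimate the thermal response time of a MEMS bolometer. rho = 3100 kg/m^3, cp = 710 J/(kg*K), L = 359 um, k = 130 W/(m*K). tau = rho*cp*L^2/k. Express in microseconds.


Step 1: Convert L to m: L = 359e-6 m
Step 2: L^2 = (359e-6)^2 = 1.28881e-07 m^2
Step 3: tau = 3100 * 710 * 1.28881e-07 / 130 = 2.18205447e-03 s
Step 4: Convert to microseconds (multiply by 1e6).
tau = 2182.054 us


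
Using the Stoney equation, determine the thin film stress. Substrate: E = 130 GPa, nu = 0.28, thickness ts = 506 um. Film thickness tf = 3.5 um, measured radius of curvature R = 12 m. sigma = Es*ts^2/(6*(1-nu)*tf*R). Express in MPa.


Step 1: Compute numerator: Es * ts^2 = 130 * 506^2 = 33284680 (GPa*um^2)
Step 2: Compute denominator (R in um): 6*(1-nu)*tf*R = 6*0.72*3.5*12e6 = 181440000.0 (um^2)
Step 3: sigma (GPa) = 33284680 / 181440000.0 = 1.83447e-01 GPa
Step 4: Convert to MPa (x1000): sigma = 183.4 MPa


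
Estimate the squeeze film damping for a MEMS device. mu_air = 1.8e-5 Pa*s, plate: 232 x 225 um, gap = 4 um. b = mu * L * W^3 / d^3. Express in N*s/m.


Step 1: Convert to SI.
L = 232e-6 m, W = 225e-6 m, d = 4e-6 m
Step 2: W^3 = (225e-6)^3 = 1.14e-11 m^3
Step 3: d^3 = (4e-6)^3 = 6.40e-17 m^3
Step 4: b = 1.8e-5 * 232e-6 * 1.14e-11 / 6.40e-17
b = 7.43e-04 N*s/m


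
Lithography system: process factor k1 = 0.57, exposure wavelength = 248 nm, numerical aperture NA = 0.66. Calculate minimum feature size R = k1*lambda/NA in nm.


Step 1: Identify values: k1 = 0.57, lambda = 248 nm, NA = 0.66
Step 2: R = k1 * lambda / NA
R = 0.57 * 248 / 0.66
R = 214.2 nm


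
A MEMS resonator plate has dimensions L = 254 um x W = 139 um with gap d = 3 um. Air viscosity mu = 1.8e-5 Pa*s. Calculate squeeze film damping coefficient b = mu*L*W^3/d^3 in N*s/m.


Step 1: Convert to SI.
L = 254e-6 m, W = 139e-6 m, d = 3e-6 m
Step 2: W^3 = (139e-6)^3 = 2.69e-12 m^3
Step 3: d^3 = (3e-6)^3 = 2.70e-17 m^3
Step 4: b = 1.8e-5 * 254e-6 * 2.69e-12 / 2.70e-17
b = 4.55e-04 N*s/m


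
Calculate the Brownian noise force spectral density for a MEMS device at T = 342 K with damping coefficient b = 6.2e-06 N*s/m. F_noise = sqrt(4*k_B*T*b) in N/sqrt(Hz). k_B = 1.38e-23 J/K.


Step 1: Compute 4 * k_B * T * b
= 4 * 1.38e-23 * 342 * 6.2e-06
= 1.1705e-25 N^2/Hz
Step 2: F_noise = sqrt(1.1705e-25)
F_noise = 3.42e-13 N/sqrt(Hz)


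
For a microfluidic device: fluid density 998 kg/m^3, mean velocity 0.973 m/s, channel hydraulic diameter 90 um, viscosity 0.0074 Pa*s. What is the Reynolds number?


Step 1: Convert Dh to meters: Dh = 90e-6 m
Step 2: Re = rho * v * Dh / mu
Re = 998 * 0.973 * 90e-6 / 0.0074
Re = 11.81


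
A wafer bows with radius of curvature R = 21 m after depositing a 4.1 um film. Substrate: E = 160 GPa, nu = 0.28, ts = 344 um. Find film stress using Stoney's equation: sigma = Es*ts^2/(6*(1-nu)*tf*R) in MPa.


Step 1: Compute numerator: Es * ts^2 = 160 * 344^2 = 18933760 (GPa*um^2)
Step 2: Compute denominator (R in um): 6*(1-nu)*tf*R = 6*0.72*4.1*21e6 = 371952000.0 (um^2)
Step 3: sigma (GPa) = 18933760 / 371952000.0 = 5.0904e-02 GPa
Step 4: Convert to MPa (x1000): sigma = 50.9 MPa


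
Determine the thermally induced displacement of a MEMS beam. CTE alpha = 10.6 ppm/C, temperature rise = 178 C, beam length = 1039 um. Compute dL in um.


Step 1: Convert CTE: alpha = 10.6 ppm/C = 10.6e-6 /C
Step 2: dL = 10.6e-6 * 178 * 1039
dL = 1.9604 um


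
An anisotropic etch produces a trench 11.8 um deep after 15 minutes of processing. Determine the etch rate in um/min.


Step 1: Etch rate = depth / time
Step 2: rate = 11.8 / 15
rate = 0.787 um/min


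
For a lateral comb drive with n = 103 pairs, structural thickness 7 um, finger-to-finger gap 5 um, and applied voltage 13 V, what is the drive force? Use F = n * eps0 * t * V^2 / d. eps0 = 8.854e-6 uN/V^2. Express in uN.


Step 1: Parameters: n=103, eps0=8.854e-6 uN/V^2, t=7 um, V=13 V, d=5 um
Step 2: V^2 = 169
Step 3: F = 103 * 8.854e-6 * 7 * 169 / 5
F = 0.216 uN


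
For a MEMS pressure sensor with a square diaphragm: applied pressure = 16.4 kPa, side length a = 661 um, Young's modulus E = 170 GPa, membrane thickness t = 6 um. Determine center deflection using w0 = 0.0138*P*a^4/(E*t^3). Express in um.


Step 1: Convert pressure to compatible units (E is in GPa, so P in GPa).
P = 16.4 kPa = 16.4e-6 GPa
Step 2: Compute numerator: 0.0138 * P * a^4.
a^4 = 661^4 = 190899960241
numerator = 0.0138 * 16.4e-6 * 190899960241 = 4.320448e+04
Step 3: Compute denominator: E * t^3 = 170 * 6^3 = 36720
Step 4: w0 = numerator / denominator = 4.320448e+04 / 36720 = 1.1766 um


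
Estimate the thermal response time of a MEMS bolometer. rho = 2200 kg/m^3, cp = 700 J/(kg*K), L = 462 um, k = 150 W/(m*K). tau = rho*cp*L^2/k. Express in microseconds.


Step 1: Convert L to m: L = 462e-6 m
Step 2: L^2 = (462e-6)^2 = 2.13444e-07 m^2
Step 3: tau = 2200 * 700 * 2.13444e-07 / 150 = 2.1913584e-03 s
Step 4: Convert to microseconds (multiply by 1e6).
tau = 2191.358 us


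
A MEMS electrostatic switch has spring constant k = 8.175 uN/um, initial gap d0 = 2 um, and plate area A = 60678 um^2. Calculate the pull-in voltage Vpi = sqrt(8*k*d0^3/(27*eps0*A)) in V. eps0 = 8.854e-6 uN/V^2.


Step 1: Compute numerator: 8 * k * d0^3 = 8 * 8.175 * 2^3 = 523.2
Step 2: Compute denominator: 27 * eps0 * A = 27 * 8.854e-6 * 60678 = 14.505561
Step 3: Vpi = sqrt(523.2 / 14.505561)
Vpi = 6.01 V


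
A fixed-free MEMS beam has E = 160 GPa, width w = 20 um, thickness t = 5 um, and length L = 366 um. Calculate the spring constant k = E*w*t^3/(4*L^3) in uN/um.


Step 1: Convert E to consistent units (1 GPa = 1000 uN/um^2).
E = 160 GPa = 160000 uN/um^2
Step 2: Compute t^3 = 5^3 = 125
Step 3: Compute L^3 = 366^3 = 49027896
Step 4: k = 160000 * 20 * 125 / (4 * 49027896)
k = 2.0397 uN/um


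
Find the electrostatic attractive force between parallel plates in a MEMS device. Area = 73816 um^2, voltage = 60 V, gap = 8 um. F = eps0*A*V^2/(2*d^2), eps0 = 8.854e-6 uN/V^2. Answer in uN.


Step 1: Identify parameters.
eps0 = 8.854e-6 uN/V^2, A = 73816 um^2, V = 60 V, d = 8 um
Step 2: Compute V^2 = 60^2 = 3600
Step 3: Compute d^2 = 8^2 = 64
Step 4: F = 0.5 * 8.854e-6 * 73816 * 3600 / 64
F = 18.382 uN


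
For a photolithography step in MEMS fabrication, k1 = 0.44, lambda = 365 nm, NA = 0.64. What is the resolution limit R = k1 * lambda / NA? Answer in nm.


Step 1: Identify values: k1 = 0.44, lambda = 365 nm, NA = 0.64
Step 2: R = k1 * lambda / NA
R = 0.44 * 365 / 0.64
R = 250.9 nm


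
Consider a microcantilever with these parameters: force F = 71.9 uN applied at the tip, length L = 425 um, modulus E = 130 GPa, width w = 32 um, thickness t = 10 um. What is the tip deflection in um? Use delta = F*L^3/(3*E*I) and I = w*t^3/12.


Step 1: Calculate the second moment of area.
I = w * t^3 / 12 = 32 * 10^3 / 12 = 2666.6667 um^4
Step 2: Convert E to consistent units (1 GPa = 1000 uN/um^2).
E = 130 GPa = 130000 uN/um^2
Step 3: Calculate tip deflection.
delta = F * L^3 / (3 * E * I)
delta = 71.9 * 425^3 / (3 * 130000 * 2666.6667)
delta = 5.3072 um


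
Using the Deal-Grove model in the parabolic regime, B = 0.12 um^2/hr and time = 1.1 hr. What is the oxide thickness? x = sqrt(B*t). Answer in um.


Step 1: Compute B*t = 0.12 * 1.1 = 0.132
Step 2: x = sqrt(0.132)
x = 0.363 um


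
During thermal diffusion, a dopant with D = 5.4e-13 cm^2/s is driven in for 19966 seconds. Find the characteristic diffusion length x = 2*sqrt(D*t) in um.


Step 1: Compute D*t = 5.4e-13 * 19966 = 1.078164e-08 cm^2
Step 2: sqrt(D*t) = 1.03835e-04 cm
Step 3: x = 2 * 1.03835e-04 cm = 2.0767e-04 cm
Step 4: Convert to um (1 cm = 1e4 um): x = 2.077 um


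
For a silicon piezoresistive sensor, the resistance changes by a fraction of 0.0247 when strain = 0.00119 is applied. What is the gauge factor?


Step 1: Identify values.
dR/R = 0.0247, strain = 0.00119
Step 2: GF = (dR/R) / strain = 0.0247 / 0.00119
GF = 20.8


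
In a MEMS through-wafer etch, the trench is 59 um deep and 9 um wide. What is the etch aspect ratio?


Step 1: AR = depth / width
Step 2: AR = 59 / 9
AR = 6.6


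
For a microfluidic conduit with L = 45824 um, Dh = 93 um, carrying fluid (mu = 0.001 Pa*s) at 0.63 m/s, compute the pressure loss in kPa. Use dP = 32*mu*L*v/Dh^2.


Step 1: Convert to SI: L = 45824e-6 m, Dh = 93e-6 m
Step 2: dP = 32 * 0.001 * 45824e-6 * 0.63 / (93e-6)^2
Step 3: dP = 106811.40 Pa
Step 4: Convert to kPa: dP = 106.81 kPa
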